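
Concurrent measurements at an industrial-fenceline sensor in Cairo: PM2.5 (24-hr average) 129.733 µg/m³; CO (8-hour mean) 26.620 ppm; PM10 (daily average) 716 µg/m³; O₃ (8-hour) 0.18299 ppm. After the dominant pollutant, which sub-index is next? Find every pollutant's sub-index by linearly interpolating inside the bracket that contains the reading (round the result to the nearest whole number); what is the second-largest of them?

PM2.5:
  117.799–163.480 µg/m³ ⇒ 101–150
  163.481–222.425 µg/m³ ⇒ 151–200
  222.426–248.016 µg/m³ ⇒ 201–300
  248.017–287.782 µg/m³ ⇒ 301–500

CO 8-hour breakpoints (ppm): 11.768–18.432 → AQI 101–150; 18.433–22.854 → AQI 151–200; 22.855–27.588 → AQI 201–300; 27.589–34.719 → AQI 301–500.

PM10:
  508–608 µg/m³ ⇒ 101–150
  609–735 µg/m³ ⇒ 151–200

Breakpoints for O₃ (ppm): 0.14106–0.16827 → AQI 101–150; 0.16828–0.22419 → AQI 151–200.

PM2.5: row 117.799–163.480 (AQI 101–150). (150−101)·(129.733−117.799)/(163.480−117.799) + 101 = 49·11.934/45.681 + 101 ≈ 113.80 → 114.
CO: 26.620 lies in 22.855–27.588, so I_lo=201, I_hi=300, C_lo=22.855, C_hi=27.588.
(300−201)/(27.588−22.855) × (26.620−22.855) + 201 = 99/4.733 × 3.765 + 201 ≈ 279.75 → 280.
PM10: row 609–735 (AQI 151–200). (200−151)·(716−609)/(735−609) + 151 = 49·107/126 + 151 ≈ 192.61 → 193.
O₃ 0.18299: bracket 0.16828–0.22419 → index 151–200; slope 49/0.05591, offset 0.01471.
AQI = 151 + 49/0.05591·0.01471 ≈ 163.89 ⇒ 164.
Sub-indices: PM2.5→114, CO→280, PM10→193, O₃→164. Ranked high→low: 280, 193, 164, 114. Second-highest sub-index = 193.

193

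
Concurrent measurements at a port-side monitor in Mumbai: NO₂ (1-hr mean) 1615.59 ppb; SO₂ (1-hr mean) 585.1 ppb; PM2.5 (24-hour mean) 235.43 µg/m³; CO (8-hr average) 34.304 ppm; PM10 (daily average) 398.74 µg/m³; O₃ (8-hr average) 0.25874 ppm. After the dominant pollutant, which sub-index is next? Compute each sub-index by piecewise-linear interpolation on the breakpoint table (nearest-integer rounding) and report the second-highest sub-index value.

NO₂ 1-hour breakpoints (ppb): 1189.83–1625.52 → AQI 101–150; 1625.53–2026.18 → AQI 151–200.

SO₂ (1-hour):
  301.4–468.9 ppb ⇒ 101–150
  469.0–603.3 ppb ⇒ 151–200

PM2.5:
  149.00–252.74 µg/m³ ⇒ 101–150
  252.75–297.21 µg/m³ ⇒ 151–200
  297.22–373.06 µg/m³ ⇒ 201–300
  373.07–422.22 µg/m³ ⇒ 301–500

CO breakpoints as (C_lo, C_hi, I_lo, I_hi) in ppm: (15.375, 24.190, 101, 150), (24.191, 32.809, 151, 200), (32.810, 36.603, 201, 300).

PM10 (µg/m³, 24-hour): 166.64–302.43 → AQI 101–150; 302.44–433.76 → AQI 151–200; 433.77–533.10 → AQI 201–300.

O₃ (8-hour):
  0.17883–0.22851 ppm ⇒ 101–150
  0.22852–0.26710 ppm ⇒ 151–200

193

NO₂: 1615.59 lies in 1189.83–1625.52, so I_lo=101, I_hi=150, C_lo=1189.83, C_hi=1625.52.
(150−101)/(1625.52−1189.83) × (1615.59−1189.83) + 101 = 49/435.69 × 425.76 + 101 ≈ 148.88 → 149.
SO₂: 585.1 ∈ [469.0, 603.3] ↔ index [151, 200].
151 + (585.1−469.0)·(200−151)/(603.3−469.0) = 151 + 116.1·49/134.3 ≈ 193.36, so AQI = 193.
PM2.5: row 149.00–252.74 (AQI 101–150). (150−101)·(235.43−149.00)/(252.74−149.00) + 101 = 49·86.43/103.74 + 101 ≈ 141.82 → 142.
CO: 34.304 lies in 32.810–36.603, so I_lo=201, I_hi=300, C_lo=32.810, C_hi=36.603.
(300−201)/(36.603−32.810) × (34.304−32.810) + 201 = 99/3.793 × 1.494 + 201 ≈ 239.99 → 240.
PM10: 398.74 ∈ [302.44, 433.76] ↔ index [151, 200].
151 + (398.74−302.44)·(200−151)/(433.76−302.44) = 151 + 96.30·49/131.32 ≈ 186.93, so AQI = 187.
O₃: 0.25874 ∈ [0.22852, 0.26710] ↔ index [151, 200].
151 + (0.25874−0.22852)·(200−151)/(0.26710−0.22852) = 151 + 0.03022·49/0.03858 ≈ 189.38, so AQI = 189.
Sub-indices: NO₂→149, SO₂→193, PM2.5→142, CO→240, PM10→187, O₃→189. Ranked high→low: 240, 193, 189, 187, 149, 142. Second-highest sub-index = 193.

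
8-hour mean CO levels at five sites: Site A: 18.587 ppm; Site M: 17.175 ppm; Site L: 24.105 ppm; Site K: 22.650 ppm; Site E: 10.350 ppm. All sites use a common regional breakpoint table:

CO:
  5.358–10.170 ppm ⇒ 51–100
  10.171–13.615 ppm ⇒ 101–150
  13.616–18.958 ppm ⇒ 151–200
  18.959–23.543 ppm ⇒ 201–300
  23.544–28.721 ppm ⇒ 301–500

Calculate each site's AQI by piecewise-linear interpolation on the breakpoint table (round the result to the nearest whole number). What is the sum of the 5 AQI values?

1089

Site A 18.587: bracket 13.616–18.958 → index 151–200; slope 49/5.342, offset 4.971.
AQI = 151 + 49/5.342·4.971 ≈ 196.60 ⇒ 197.
Site M: 17.175 lies in 13.616–18.958, so I_lo=151, I_hi=200, C_lo=13.616, C_hi=18.958.
(200−151)/(18.958−13.616) × (17.175−13.616) + 151 = 49/5.342 × 3.559 + 151 ≈ 183.65 → 184.
Site L 24.105: bracket 23.544–28.721 → index 301–500; slope 199/5.177, offset 0.561.
AQI = 301 + 199/5.177·0.561 ≈ 322.56 ⇒ 323.
Site K: row 18.959–23.543 (AQI 201–300). (300−201)·(22.650−18.959)/(23.543−18.959) + 201 = 99·3.691/4.584 + 201 ≈ 280.71 → 281.
Site E 10.350: bracket 10.171–13.615 → index 101–150; slope 49/3.444, offset 0.179.
AQI = 101 + 49/3.444·0.179 ≈ 103.55 ⇒ 104.
AQIs: Site A=197, Site M=184, Site L=323, Site K=281, Site E=104. Sum = 197 + 184 + 323 + 281 + 104 = 1089.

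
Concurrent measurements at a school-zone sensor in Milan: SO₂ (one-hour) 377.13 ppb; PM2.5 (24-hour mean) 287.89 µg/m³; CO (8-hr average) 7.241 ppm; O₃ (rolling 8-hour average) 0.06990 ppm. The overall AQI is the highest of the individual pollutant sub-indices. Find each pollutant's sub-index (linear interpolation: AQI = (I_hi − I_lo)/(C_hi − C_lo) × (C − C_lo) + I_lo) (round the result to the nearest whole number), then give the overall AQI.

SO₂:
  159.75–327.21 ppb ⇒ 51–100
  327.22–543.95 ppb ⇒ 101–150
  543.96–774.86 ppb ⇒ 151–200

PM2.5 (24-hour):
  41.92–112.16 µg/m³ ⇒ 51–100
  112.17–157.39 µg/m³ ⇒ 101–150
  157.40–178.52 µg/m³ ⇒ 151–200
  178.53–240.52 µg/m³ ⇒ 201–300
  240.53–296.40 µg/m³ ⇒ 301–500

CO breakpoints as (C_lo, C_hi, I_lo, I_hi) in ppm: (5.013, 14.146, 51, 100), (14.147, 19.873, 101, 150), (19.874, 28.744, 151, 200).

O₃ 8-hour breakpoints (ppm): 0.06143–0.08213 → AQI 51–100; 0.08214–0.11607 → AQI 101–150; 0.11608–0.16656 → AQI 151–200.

SO₂: 377.13 lies in 327.22–543.95, so I_lo=101, I_hi=150, C_lo=327.22, C_hi=543.95.
(150−101)/(543.95−327.22) × (377.13−327.22) + 101 = 49/216.73 × 49.91 + 101 ≈ 112.28 → 112.
PM2.5: 287.89 ∈ [240.53, 296.40] ↔ index [301, 500].
301 + (287.89−240.53)·(500−301)/(296.40−240.53) = 301 + 47.36·199/55.87 ≈ 469.69, so AQI = 470.
CO: row 5.013–14.146 (AQI 51–100). (100−51)·(7.241−5.013)/(14.146−5.013) + 51 = 49·2.228/9.133 + 51 ≈ 62.95 → 63.
O₃: row 0.06143–0.08213 (AQI 51–100). (100−51)·(0.06990−0.06143)/(0.08213−0.06143) + 51 = 49·0.00847/0.02070 + 51 ≈ 71.05 → 71.
Sub-indices: SO₂→112, PM2.5→470, CO→63, O₃→71. Overall AQI = max = 470; dominant pollutant is PM2.5.

470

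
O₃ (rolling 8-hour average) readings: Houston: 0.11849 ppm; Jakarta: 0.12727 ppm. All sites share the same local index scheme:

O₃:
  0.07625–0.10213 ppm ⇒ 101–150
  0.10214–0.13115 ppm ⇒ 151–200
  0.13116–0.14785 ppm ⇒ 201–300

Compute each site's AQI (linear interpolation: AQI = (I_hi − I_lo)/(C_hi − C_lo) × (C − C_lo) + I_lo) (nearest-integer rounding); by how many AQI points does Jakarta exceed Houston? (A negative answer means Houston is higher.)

14

Houston: row 0.10214–0.13115 (AQI 151–200). (200−151)·(0.11849−0.10214)/(0.13115−0.10214) + 151 = 49·0.01635/0.02901 + 151 ≈ 178.62 → 179.
Jakarta 0.12727: bracket 0.10214–0.13115 → index 151–200; slope 49/0.02901, offset 0.02513.
AQI = 151 + 49/0.02901·0.02513 ≈ 193.45 ⇒ 193.
AQIs: Houston=179, Jakarta=193. Jakarta (193) − Houston (179) = 14.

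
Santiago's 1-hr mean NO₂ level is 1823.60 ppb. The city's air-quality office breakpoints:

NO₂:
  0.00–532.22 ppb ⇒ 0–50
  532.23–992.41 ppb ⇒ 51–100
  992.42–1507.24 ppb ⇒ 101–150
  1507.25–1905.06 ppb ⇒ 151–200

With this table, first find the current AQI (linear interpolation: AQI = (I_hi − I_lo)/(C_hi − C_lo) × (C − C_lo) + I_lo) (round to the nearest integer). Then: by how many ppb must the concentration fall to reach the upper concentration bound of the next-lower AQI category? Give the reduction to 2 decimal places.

316.36

NO₂: 1823.60 ∈ [1507.25, 1905.06] ↔ index [151, 200].
151 + (1823.60−1507.25)·(200−151)/(1905.06−1507.25) = 151 + 316.35·49/397.81 ≈ 189.97, so AQI = 190.
Current AQI 190 is in the Unhealthy range (151–200). The next-lower category tops out at AQI 150, whose upper concentration bound is 1507.24 ppb.
Reduction needed = 1823.60 − 1507.24 = 316.36 ppb.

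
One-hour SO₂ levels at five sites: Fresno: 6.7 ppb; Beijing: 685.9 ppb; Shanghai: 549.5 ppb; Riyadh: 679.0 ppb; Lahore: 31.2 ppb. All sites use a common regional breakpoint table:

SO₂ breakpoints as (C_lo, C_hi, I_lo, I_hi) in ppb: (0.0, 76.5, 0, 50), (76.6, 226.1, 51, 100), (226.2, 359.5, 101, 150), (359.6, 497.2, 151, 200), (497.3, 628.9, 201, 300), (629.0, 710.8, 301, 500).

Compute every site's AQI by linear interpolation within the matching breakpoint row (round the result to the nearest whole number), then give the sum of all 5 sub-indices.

Fresno: 6.7 lies in 0.0–76.5, so I_lo=0, I_hi=50, C_lo=0.0, C_hi=76.5.
(50−0)/(76.5−0.0) × (6.7−0.0) + 0 = 50/76.5 × 6.7 + 0 ≈ 4.38 → 4.
Beijing: row 629.0–710.8 (AQI 301–500). (500−301)·(685.9−629.0)/(710.8−629.0) + 301 = 199·56.9/81.8 + 301 ≈ 439.42 → 439.
Shanghai: 549.5 ∈ [497.3, 628.9] ↔ index [201, 300].
201 + (549.5−497.3)·(300−201)/(628.9−497.3) = 201 + 52.2·99/131.6 ≈ 240.27, so AQI = 240.
Riyadh: 679.0 lies in 629.0–710.8, so I_lo=301, I_hi=500, C_lo=629.0, C_hi=710.8.
(500−301)/(710.8−629.0) × (679.0−629.0) + 301 = 199/81.8 × 50.0 + 301 ≈ 422.64 → 423.
Lahore: 31.2 lies in 0.0–76.5, so I_lo=0, I_hi=50, C_lo=0.0, C_hi=76.5.
(50−0)/(76.5−0.0) × (31.2−0.0) + 0 = 50/76.5 × 31.2 + 0 ≈ 20.39 → 20.
AQIs: Fresno=4, Beijing=439, Shanghai=240, Riyadh=423, Lahore=20. Sum = 4 + 439 + 240 + 423 + 20 = 1126.

1126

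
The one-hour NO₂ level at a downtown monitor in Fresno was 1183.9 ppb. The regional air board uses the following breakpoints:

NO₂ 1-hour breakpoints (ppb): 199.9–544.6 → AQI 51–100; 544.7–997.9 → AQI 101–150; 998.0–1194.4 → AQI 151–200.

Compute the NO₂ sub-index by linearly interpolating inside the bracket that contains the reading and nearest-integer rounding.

197

NO₂: 1183.9 ∈ [998.0, 1194.4] ↔ index [151, 200].
151 + (1183.9−998.0)·(200−151)/(1194.4−998.0) = 151 + 185.9·49/196.4 ≈ 197.38, so AQI = 197.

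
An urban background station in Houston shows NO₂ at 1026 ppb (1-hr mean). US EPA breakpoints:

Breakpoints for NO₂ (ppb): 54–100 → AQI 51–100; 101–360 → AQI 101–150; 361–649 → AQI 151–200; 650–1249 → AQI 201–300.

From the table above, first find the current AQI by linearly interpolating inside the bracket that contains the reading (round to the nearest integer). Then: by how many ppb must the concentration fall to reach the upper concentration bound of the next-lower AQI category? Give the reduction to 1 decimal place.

377.0

NO₂: 1026 ∈ [650, 1249] ↔ index [201, 300].
201 + (1026−650)·(300−201)/(1249−650) = 201 + 376·99/599 ≈ 263.14, so AQI = 263.
Current AQI 263 is in the Very Unhealthy range (201–300). The next-lower category tops out at AQI 200, whose upper concentration bound is 649 ppb.
Reduction needed = 1026 − 649 = 377.0 ppb.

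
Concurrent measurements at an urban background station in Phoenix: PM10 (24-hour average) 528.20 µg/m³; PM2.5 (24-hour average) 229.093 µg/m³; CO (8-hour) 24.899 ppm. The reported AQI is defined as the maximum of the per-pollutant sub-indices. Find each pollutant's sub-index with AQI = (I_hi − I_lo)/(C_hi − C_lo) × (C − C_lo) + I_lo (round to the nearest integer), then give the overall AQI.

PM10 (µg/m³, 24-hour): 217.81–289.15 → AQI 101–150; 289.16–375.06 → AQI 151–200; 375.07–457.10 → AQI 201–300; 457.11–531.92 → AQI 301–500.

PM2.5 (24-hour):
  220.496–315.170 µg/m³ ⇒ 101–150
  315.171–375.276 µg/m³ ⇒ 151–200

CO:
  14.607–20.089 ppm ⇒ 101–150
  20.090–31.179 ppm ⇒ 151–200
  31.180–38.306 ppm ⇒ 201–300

PM10: 528.20 ∈ [457.11, 531.92] ↔ index [301, 500].
301 + (528.20−457.11)·(500−301)/(531.92−457.11) = 301 + 71.09·199/74.81 ≈ 490.10, so AQI = 490.
PM2.5: row 220.496–315.170 (AQI 101–150). (150−101)·(229.093−220.496)/(315.170−220.496) + 101 = 49·8.597/94.674 + 101 ≈ 105.45 → 105.
CO: 24.899 ∈ [20.090, 31.179] ↔ index [151, 200].
151 + (24.899−20.090)·(200−151)/(31.179−20.090) = 151 + 4.809·49/11.089 ≈ 172.25, so AQI = 172.
Sub-indices: PM10→490, PM2.5→105, CO→172. Overall AQI = max = 490; dominant pollutant is PM10.
AQI 490: Hazardous.

490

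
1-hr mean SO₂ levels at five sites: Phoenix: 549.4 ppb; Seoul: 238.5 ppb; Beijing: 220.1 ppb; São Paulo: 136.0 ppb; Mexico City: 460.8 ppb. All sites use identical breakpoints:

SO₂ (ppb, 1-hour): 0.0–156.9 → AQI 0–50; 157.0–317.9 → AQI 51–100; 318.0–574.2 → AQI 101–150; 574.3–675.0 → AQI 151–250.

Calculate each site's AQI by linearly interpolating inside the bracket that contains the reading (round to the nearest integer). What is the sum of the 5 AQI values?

Phoenix: 549.4 lies in 318.0–574.2, so I_lo=101, I_hi=150, C_lo=318.0, C_hi=574.2.
(150−101)/(574.2−318.0) × (549.4−318.0) + 101 = 49/256.2 × 231.4 + 101 ≈ 145.26 → 145.
Seoul: 238.5 lies in 157.0–317.9, so I_lo=51, I_hi=100, C_lo=157.0, C_hi=317.9.
(100−51)/(317.9−157.0) × (238.5−157.0) + 51 = 49/160.9 × 81.5 + 51 ≈ 75.82 → 76.
Beijing: 220.1 lies in 157.0–317.9, so I_lo=51, I_hi=100, C_lo=157.0, C_hi=317.9.
(100−51)/(317.9−157.0) × (220.1−157.0) + 51 = 49/160.9 × 63.1 + 51 ≈ 70.22 → 70.
São Paulo: 136.0 ∈ [0.0, 156.9] ↔ index [0, 50].
0 + (136.0−0.0)·(50−0)/(156.9−0.0) = 0 + 136.0·50/156.9 ≈ 43.34, so AQI = 43.
Mexico City 460.8: bracket 318.0–574.2 → index 101–150; slope 49/256.2, offset 142.8.
AQI = 101 + 49/256.2·142.8 ≈ 128.31 ⇒ 128.
AQIs: Phoenix=145, Seoul=76, Beijing=70, São Paulo=43, Mexico City=128. Sum = 145 + 76 + 70 + 43 + 128 = 462.

462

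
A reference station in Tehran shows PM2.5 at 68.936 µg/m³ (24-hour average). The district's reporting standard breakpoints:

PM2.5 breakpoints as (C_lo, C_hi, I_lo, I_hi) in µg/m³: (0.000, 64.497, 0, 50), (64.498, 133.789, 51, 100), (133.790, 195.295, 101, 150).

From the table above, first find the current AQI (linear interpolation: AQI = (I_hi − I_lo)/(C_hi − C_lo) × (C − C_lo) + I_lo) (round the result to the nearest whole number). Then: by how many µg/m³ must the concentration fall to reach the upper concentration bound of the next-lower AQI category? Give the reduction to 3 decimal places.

4.439

PM2.5 68.936: bracket 64.498–133.789 → index 51–100; slope 49/69.291, offset 4.438.
AQI = 51 + 49/69.291·4.438 ≈ 54.14 ⇒ 54.
Current AQI 54 is in the Moderate range (51–100). The next-lower category tops out at AQI 50, whose upper concentration bound is 64.497 µg/m³.
Reduction needed = 68.936 − 64.497 = 4.439 µg/m³.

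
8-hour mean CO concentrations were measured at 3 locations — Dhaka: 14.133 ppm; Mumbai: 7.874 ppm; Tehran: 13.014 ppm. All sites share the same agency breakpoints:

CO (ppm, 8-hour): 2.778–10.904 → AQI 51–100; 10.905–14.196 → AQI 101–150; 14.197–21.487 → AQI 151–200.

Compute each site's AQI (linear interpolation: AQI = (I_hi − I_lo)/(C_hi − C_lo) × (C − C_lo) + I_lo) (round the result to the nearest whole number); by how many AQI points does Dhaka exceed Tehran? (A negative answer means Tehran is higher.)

Dhaka 14.133: bracket 10.905–14.196 → index 101–150; slope 49/3.291, offset 3.228.
AQI = 101 + 49/3.291·3.228 ≈ 149.06 ⇒ 149.
Mumbai: 7.874 lies in 2.778–10.904, so I_lo=51, I_hi=100, C_lo=2.778, C_hi=10.904.
(100−51)/(10.904−2.778) × (7.874−2.778) + 51 = 49/8.126 × 5.096 + 51 ≈ 81.73 → 82.
Tehran: row 10.905–14.196 (AQI 101–150). (150−101)·(13.014−10.905)/(14.196−10.905) + 101 = 49·2.109/3.291 + 101 ≈ 132.40 → 132.
AQIs: Dhaka=149, Mumbai=82, Tehran=132. Dhaka (149) − Tehran (132) = 17.

17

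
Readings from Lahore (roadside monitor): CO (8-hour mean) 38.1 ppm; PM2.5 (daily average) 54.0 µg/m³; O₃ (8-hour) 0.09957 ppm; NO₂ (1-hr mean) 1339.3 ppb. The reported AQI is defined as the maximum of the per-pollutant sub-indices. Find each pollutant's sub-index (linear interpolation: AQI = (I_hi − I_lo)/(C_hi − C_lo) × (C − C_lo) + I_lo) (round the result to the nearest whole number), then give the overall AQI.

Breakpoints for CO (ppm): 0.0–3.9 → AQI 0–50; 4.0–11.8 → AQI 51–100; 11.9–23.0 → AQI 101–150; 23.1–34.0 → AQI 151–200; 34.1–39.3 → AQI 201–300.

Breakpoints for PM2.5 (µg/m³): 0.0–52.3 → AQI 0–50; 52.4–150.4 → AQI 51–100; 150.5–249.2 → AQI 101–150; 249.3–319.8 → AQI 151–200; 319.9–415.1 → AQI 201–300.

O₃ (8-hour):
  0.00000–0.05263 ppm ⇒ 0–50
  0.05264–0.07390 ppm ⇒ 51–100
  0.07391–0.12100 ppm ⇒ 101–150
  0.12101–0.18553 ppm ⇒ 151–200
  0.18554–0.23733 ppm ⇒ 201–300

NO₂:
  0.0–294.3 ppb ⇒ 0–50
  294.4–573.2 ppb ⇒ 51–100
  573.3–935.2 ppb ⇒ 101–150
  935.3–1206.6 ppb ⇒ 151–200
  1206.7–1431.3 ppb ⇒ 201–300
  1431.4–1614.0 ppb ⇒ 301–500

CO: row 34.1–39.3 (AQI 201–300). (300−201)·(38.1−34.1)/(39.3−34.1) + 201 = 99·4.0/5.2 + 201 ≈ 277.15 → 277.
PM2.5: 54.0 lies in 52.4–150.4, so I_lo=51, I_hi=100, C_lo=52.4, C_hi=150.4.
(100−51)/(150.4−52.4) × (54.0−52.4) + 51 = 49/98.0 × 1.6 + 51 ≈ 51.80 → 52.
O₃ 0.09957: bracket 0.07391–0.12100 → index 101–150; slope 49/0.04709, offset 0.02566.
AQI = 101 + 49/0.04709·0.02566 ≈ 127.70 ⇒ 128.
NO₂: 1339.3 ∈ [1206.7, 1431.3] ↔ index [201, 300].
201 + (1339.3−1206.7)·(300−201)/(1431.3−1206.7) = 201 + 132.6·99/224.6 ≈ 259.45, so AQI = 259.
Sub-indices: CO→277, PM2.5→52, O₃→128, NO₂→259. Overall AQI = max = 277; dominant pollutant is CO.

277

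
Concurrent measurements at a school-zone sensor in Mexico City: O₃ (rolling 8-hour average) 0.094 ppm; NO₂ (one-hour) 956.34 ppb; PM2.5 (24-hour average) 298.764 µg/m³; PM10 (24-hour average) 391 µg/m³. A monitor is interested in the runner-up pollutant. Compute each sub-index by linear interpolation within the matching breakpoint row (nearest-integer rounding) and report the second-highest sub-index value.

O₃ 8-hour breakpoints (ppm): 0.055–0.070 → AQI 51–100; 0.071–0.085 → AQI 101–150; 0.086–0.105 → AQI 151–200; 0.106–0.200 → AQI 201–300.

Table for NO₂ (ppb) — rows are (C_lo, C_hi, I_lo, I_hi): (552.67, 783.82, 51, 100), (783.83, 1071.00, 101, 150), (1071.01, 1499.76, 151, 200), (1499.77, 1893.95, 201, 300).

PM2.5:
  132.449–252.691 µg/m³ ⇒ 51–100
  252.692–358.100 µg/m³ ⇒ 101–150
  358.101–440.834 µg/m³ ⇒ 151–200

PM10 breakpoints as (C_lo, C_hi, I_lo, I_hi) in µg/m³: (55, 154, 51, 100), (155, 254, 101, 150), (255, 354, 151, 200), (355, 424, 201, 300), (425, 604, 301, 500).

172

O₃: 0.094 lies in 0.086–0.105, so I_lo=151, I_hi=200, C_lo=0.086, C_hi=0.105.
(200−151)/(0.105−0.086) × (0.094−0.086) + 151 = 49/0.019 × 0.008 + 151 ≈ 171.63 → 172.
NO₂: row 783.83–1071.00 (AQI 101–150). (150−101)·(956.34−783.83)/(1071.00−783.83) + 101 = 49·172.51/287.17 + 101 ≈ 130.44 → 130.
PM2.5: 298.764 lies in 252.692–358.100, so I_lo=101, I_hi=150, C_lo=252.692, C_hi=358.100.
(150−101)/(358.100−252.692) × (298.764−252.692) + 101 = 49/105.408 × 46.072 + 101 ≈ 122.42 → 122.
PM10: 391 ∈ [355, 424] ↔ index [201, 300].
201 + (391−355)·(300−201)/(424−355) = 201 + 36·99/69 ≈ 252.65, so AQI = 253.
Sub-indices: O₃→172, NO₂→130, PM2.5→122, PM10→253. Ranked high→low: 253, 172, 130, 122. Second-highest sub-index = 172.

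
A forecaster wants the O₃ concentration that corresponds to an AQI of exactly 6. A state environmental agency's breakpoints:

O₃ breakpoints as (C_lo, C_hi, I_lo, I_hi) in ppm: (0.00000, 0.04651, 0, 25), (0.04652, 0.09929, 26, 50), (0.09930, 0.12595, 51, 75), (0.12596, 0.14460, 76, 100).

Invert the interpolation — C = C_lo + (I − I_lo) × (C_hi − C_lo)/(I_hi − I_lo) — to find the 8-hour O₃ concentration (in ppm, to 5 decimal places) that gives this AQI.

0.01116

AQI 6 lies in the 0–25 band, which corresponds to 0.00000–0.04651 ppm.
C = 0.00000 + (6−0)×(0.04651−0.00000)/(25−0) = 0.00000 + 6×0.04651/25 ≈ 0.0111624 ppm → 0.01116 ppm to 5 dp.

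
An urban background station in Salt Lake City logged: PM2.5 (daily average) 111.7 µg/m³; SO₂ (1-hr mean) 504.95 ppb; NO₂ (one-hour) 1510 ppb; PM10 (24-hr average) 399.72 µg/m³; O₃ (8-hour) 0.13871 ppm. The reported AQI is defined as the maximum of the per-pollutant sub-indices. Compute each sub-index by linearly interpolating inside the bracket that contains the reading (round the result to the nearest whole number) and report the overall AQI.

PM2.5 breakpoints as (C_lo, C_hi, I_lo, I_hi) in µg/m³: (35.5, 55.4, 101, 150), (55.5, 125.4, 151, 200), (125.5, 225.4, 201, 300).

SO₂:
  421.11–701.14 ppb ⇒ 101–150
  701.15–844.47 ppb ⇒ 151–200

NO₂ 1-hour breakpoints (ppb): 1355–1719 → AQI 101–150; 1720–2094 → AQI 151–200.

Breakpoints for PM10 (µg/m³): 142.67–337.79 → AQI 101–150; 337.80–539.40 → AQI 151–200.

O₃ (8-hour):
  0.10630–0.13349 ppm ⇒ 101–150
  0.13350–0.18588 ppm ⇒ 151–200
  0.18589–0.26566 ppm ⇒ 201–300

PM2.5 111.7: bracket 55.5–125.4 → index 151–200; slope 49/69.9, offset 56.2.
AQI = 151 + 49/69.9·56.2 ≈ 190.40 ⇒ 190.
SO₂: 504.95 ∈ [421.11, 701.14] ↔ index [101, 150].
101 + (504.95−421.11)·(150−101)/(701.14−421.11) = 101 + 83.84·49/280.03 ≈ 115.67, so AQI = 116.
NO₂: 1510 lies in 1355–1719, so I_lo=101, I_hi=150, C_lo=1355, C_hi=1719.
(150−101)/(1719−1355) × (1510−1355) + 101 = 49/364 × 155 + 101 ≈ 121.87 → 122.
PM10: row 337.80–539.40 (AQI 151–200). (200−151)·(399.72−337.80)/(539.40−337.80) + 151 = 49·61.92/201.60 + 151 ≈ 166.05 → 166.
O₃: row 0.13350–0.18588 (AQI 151–200). (200−151)·(0.13871−0.13350)/(0.18588−0.13350) + 151 = 49·0.00521/0.05238 + 151 ≈ 155.87 → 156.
Sub-indices: PM2.5→190, SO₂→116, NO₂→122, PM10→166, O₃→156. Overall AQI = max = 190; dominant pollutant is PM2.5.

190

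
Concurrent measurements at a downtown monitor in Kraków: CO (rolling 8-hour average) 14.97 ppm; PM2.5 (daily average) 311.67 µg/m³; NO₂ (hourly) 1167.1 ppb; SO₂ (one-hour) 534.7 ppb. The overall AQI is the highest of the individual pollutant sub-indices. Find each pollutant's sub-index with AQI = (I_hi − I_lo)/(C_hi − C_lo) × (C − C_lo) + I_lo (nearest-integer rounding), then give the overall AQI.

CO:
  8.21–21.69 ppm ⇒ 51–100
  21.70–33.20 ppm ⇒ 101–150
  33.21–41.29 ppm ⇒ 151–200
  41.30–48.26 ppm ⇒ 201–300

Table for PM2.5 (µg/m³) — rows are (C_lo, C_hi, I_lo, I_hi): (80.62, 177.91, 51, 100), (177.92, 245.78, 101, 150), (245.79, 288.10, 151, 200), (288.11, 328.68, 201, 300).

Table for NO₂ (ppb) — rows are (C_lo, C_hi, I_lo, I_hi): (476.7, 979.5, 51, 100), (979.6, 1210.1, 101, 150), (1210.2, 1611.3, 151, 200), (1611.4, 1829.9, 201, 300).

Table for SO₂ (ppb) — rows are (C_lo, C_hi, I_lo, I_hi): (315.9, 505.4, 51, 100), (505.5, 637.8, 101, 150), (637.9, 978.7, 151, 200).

258

CO 14.97: bracket 8.21–21.69 → index 51–100; slope 49/13.48, offset 6.76.
AQI = 51 + 49/13.48·6.76 ≈ 75.57 ⇒ 76.
PM2.5 311.67: bracket 288.11–328.68 → index 201–300; slope 99/40.57, offset 23.56.
AQI = 201 + 99/40.57·23.56 ≈ 258.49 ⇒ 258.
NO₂ 1167.1: bracket 979.6–1210.1 → index 101–150; slope 49/230.5, offset 187.5.
AQI = 101 + 49/230.5·187.5 ≈ 140.86 ⇒ 141.
SO₂: 534.7 ∈ [505.5, 637.8] ↔ index [101, 150].
101 + (534.7−505.5)·(150−101)/(637.8−505.5) = 101 + 29.2·49/132.3 ≈ 111.81, so AQI = 112.
Sub-indices: CO→76, PM2.5→258, NO₂→141, SO₂→112. Overall AQI = max = 258; dominant pollutant is PM2.5.
AQI 258: Very Unhealthy.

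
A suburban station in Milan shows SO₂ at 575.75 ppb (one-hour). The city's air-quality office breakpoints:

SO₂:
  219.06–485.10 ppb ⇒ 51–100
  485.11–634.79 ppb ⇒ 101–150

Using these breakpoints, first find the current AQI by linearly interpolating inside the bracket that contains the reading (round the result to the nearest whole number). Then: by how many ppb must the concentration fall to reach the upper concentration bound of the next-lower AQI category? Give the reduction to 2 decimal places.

90.65

SO₂: 575.75 lies in 485.11–634.79, so I_lo=101, I_hi=150, C_lo=485.11, C_hi=634.79.
(150−101)/(634.79−485.11) × (575.75−485.11) + 101 = 49/149.68 × 90.64 + 101 ≈ 130.67 → 131.
Current AQI 131 is in the Unhealthy for Sensitive Groups range (101–150). The next-lower category tops out at AQI 100, whose upper concentration bound is 485.10 ppb.
Reduction needed = 575.75 − 485.10 = 90.65 ppb.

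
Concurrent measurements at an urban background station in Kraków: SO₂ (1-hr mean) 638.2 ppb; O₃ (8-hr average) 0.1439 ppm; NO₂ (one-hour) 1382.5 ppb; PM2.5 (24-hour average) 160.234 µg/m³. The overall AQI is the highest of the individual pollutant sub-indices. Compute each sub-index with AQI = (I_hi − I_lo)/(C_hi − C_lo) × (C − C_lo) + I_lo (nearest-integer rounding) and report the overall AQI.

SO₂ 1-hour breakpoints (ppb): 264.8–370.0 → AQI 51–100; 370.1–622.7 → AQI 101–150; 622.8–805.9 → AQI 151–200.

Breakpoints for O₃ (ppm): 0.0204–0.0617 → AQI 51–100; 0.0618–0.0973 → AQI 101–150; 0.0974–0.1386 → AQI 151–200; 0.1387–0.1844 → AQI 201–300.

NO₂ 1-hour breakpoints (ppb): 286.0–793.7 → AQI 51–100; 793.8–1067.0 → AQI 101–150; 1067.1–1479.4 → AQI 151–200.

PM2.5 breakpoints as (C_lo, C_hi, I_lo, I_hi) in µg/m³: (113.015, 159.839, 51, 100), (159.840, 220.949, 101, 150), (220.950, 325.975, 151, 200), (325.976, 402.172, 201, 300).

SO₂: row 622.8–805.9 (AQI 151–200). (200−151)·(638.2−622.8)/(805.9−622.8) + 151 = 49·15.4/183.1 + 151 ≈ 155.12 → 155.
O₃: 0.1439 ∈ [0.1387, 0.1844] ↔ index [201, 300].
201 + (0.1439−0.1387)·(300−201)/(0.1844−0.1387) = 201 + 0.0052·99/0.0457 ≈ 212.26, so AQI = 212.
NO₂: row 1067.1–1479.4 (AQI 151–200). (200−151)·(1382.5−1067.1)/(1479.4−1067.1) + 151 = 49·315.4/412.3 + 151 ≈ 188.48 → 188.
PM2.5: row 159.840–220.949 (AQI 101–150). (150−101)·(160.234−159.840)/(220.949−159.840) + 101 = 49·0.394/61.109 + 101 ≈ 101.32 → 101.
Sub-indices: SO₂→155, O₃→212, NO₂→188, PM2.5→101. Overall AQI = max = 212; dominant pollutant is O₃.

212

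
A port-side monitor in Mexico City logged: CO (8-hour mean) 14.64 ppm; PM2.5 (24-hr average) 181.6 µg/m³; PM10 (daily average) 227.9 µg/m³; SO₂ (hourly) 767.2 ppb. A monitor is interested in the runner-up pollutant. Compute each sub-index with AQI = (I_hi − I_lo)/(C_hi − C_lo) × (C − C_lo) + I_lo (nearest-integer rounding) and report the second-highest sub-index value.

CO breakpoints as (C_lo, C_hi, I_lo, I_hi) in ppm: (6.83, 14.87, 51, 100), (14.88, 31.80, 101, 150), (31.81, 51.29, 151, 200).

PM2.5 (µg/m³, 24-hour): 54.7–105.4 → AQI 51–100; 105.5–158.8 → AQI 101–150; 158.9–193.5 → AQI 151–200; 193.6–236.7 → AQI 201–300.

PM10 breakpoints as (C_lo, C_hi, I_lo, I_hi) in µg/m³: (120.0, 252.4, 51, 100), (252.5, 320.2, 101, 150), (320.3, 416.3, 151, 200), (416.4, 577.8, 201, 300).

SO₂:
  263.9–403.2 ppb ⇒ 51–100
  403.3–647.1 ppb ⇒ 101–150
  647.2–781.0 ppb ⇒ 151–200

183

CO: 14.64 lies in 6.83–14.87, so I_lo=51, I_hi=100, C_lo=6.83, C_hi=14.87.
(100−51)/(14.87−6.83) × (14.64−6.83) + 51 = 49/8.04 × 7.81 + 51 ≈ 98.60 → 99.
PM2.5 181.6: bracket 158.9–193.5 → index 151–200; slope 49/34.6, offset 22.7.
AQI = 151 + 49/34.6·22.7 ≈ 183.15 ⇒ 183.
PM10: 227.9 lies in 120.0–252.4, so I_lo=51, I_hi=100, C_lo=120.0, C_hi=252.4.
(100−51)/(252.4−120.0) × (227.9−120.0) + 51 = 49/132.4 × 107.9 + 51 ≈ 90.93 → 91.
SO₂: 767.2 lies in 647.2–781.0, so I_lo=151, I_hi=200, C_lo=647.2, C_hi=781.0.
(200−151)/(781.0−647.2) × (767.2−647.2) + 151 = 49/133.8 × 120.0 + 151 ≈ 194.95 → 195.
Sub-indices: CO→99, PM2.5→183, PM10→91, SO₂→195. Ranked high→low: 195, 183, 99, 91. Second-highest sub-index = 183.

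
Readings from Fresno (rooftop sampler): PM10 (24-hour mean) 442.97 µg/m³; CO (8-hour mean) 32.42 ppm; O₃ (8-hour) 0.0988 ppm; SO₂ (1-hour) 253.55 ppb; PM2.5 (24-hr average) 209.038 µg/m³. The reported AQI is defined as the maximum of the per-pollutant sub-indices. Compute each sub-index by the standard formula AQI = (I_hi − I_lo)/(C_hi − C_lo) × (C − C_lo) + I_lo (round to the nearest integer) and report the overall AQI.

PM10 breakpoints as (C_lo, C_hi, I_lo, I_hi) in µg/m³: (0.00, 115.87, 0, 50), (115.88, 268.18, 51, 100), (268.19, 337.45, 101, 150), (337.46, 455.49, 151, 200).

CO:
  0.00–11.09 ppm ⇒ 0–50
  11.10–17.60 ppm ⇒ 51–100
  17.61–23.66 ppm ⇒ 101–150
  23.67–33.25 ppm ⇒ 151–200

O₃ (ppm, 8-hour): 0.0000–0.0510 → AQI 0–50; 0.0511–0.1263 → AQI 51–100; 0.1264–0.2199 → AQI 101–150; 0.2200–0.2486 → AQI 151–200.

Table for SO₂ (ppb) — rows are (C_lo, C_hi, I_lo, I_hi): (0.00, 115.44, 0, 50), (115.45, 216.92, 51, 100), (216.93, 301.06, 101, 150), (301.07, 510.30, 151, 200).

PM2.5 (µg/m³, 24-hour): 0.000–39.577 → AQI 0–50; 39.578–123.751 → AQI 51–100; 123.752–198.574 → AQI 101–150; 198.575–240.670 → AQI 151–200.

196

PM10: row 337.46–455.49 (AQI 151–200). (200−151)·(442.97−337.46)/(455.49−337.46) + 151 = 49·105.51/118.03 + 151 ≈ 194.80 → 195.
CO: 32.42 lies in 23.67–33.25, so I_lo=151, I_hi=200, C_lo=23.67, C_hi=33.25.
(200−151)/(33.25−23.67) × (32.42−23.67) + 151 = 49/9.58 × 8.75 + 151 ≈ 195.75 → 196.
O₃: 0.0988 ∈ [0.0511, 0.1263] ↔ index [51, 100].
51 + (0.0988−0.0511)·(100−51)/(0.1263−0.0511) = 51 + 0.0477·49/0.0752 ≈ 82.08, so AQI = 82.
SO₂: 253.55 lies in 216.93–301.06, so I_lo=101, I_hi=150, C_lo=216.93, C_hi=301.06.
(150−101)/(301.06−216.93) × (253.55−216.93) + 101 = 49/84.13 × 36.62 + 101 ≈ 122.33 → 122.
PM2.5: 209.038 ∈ [198.575, 240.670] ↔ index [151, 200].
151 + (209.038−198.575)·(200−151)/(240.670−198.575) = 151 + 10.463·49/42.095 ≈ 163.18, so AQI = 163.
Sub-indices: PM10→195, CO→196, O₃→82, SO₂→122, PM2.5→163. Overall AQI = max = 196; dominant pollutant is CO.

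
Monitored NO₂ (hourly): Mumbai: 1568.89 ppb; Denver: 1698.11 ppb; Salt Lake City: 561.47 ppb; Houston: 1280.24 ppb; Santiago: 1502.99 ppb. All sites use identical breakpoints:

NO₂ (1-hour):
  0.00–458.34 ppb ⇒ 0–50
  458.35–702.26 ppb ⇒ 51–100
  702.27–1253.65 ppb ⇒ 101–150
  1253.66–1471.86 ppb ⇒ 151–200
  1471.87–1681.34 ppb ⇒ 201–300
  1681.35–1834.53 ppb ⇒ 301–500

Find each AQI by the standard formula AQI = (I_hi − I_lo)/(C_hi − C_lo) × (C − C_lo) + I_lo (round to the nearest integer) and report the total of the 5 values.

1015

Mumbai 1568.89: bracket 1471.87–1681.34 → index 201–300; slope 99/209.47, offset 97.02.
AQI = 201 + 99/209.47·97.02 ≈ 246.85 ⇒ 247.
Denver 1698.11: bracket 1681.35–1834.53 → index 301–500; slope 199/153.18, offset 16.76.
AQI = 301 + 199/153.18·16.76 ≈ 322.77 ⇒ 323.
Salt Lake City: 561.47 lies in 458.35–702.26, so I_lo=51, I_hi=100, C_lo=458.35, C_hi=702.26.
(100−51)/(702.26−458.35) × (561.47−458.35) + 51 = 49/243.91 × 103.12 + 51 ≈ 71.72 → 72.
Houston: row 1253.66–1471.86 (AQI 151–200). (200−151)·(1280.24−1253.66)/(1471.86−1253.66) + 151 = 49·26.58/218.20 + 151 ≈ 156.97 → 157.
Santiago 1502.99: bracket 1471.87–1681.34 → index 201–300; slope 99/209.47, offset 31.12.
AQI = 201 + 99/209.47·31.12 ≈ 215.71 ⇒ 216.
AQIs: Mumbai=247, Denver=323, Salt Lake City=72, Houston=157, Santiago=216. Sum = 247 + 323 + 72 + 157 + 216 = 1015.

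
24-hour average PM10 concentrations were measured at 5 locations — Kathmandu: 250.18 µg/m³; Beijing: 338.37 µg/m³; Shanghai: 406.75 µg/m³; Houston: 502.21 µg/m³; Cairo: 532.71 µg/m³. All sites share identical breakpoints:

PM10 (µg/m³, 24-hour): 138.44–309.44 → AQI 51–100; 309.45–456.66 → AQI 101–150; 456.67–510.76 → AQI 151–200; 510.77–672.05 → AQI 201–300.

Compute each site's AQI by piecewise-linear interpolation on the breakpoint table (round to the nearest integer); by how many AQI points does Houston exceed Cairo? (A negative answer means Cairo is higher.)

-22

Kathmandu: row 138.44–309.44 (AQI 51–100). (100−51)·(250.18−138.44)/(309.44−138.44) + 51 = 49·111.74/171.00 + 51 ≈ 83.02 → 83.
Beijing: 338.37 lies in 309.45–456.66, so I_lo=101, I_hi=150, C_lo=309.45, C_hi=456.66.
(150−101)/(456.66−309.45) × (338.37−309.45) + 101 = 49/147.21 × 28.92 + 101 ≈ 110.63 → 111.
Shanghai: 406.75 ∈ [309.45, 456.66] ↔ index [101, 150].
101 + (406.75−309.45)·(150−101)/(456.66−309.45) = 101 + 97.30·49/147.21 ≈ 133.39, so AQI = 133.
Houston: 502.21 lies in 456.67–510.76, so I_lo=151, I_hi=200, C_lo=456.67, C_hi=510.76.
(200−151)/(510.76−456.67) × (502.21−456.67) + 151 = 49/54.09 × 45.54 + 151 ≈ 192.25 → 192.
Cairo 532.71: bracket 510.77–672.05 → index 201–300; slope 99/161.28, offset 21.94.
AQI = 201 + 99/161.28·21.94 ≈ 214.47 ⇒ 214.
AQIs: Kathmandu=83, Beijing=111, Shanghai=133, Houston=192, Cairo=214. Houston (192) − Cairo (214) = -22.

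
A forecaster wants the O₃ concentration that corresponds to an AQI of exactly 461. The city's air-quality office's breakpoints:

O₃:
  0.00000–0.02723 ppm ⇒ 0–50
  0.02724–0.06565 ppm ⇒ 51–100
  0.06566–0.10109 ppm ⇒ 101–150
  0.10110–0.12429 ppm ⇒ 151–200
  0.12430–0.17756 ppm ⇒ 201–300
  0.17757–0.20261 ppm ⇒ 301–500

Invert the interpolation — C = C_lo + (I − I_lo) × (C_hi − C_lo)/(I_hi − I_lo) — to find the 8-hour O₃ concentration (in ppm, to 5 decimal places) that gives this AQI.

AQI 461 lies in the 301–500 band, which corresponds to 0.17757–0.20261 ppm.
C = 0.17757 + (461−301)×(0.20261−0.17757)/(500−301) = 0.17757 + 160×0.02504/199 ≈ 0.1977027 ppm → 0.19770 ppm to 5 dp.

0.19770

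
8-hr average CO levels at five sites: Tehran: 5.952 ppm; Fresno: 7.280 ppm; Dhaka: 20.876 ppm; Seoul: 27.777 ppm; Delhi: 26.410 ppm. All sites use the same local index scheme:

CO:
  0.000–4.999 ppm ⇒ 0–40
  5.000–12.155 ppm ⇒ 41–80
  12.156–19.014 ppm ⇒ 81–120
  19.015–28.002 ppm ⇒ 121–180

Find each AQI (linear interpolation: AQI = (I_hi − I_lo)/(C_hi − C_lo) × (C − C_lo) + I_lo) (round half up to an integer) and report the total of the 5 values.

Tehran: 5.952 ∈ [5.000, 12.155] ↔ index [41, 80].
41 + (5.952−5.000)·(80−41)/(12.155−5.000) = 41 + 0.952·39/7.155 ≈ 46.19, so AQI = 46.
Fresno: 7.280 lies in 5.000–12.155, so I_lo=41, I_hi=80, C_lo=5.000, C_hi=12.155.
(80−41)/(12.155−5.000) × (7.280−5.000) + 41 = 39/7.155 × 2.280 + 41 ≈ 53.43 → 53.
Dhaka: 20.876 lies in 19.015–28.002, so I_lo=121, I_hi=180, C_lo=19.015, C_hi=28.002.
(180−121)/(28.002−19.015) × (20.876−19.015) + 121 = 59/8.987 × 1.861 + 121 ≈ 133.22 → 133.
Seoul: 27.777 ∈ [19.015, 28.002] ↔ index [121, 180].
121 + (27.777−19.015)·(180−121)/(28.002−19.015) = 121 + 8.762·59/8.987 ≈ 178.52, so AQI = 179.
Delhi 26.410: bracket 19.015–28.002 → index 121–180; slope 59/8.987, offset 7.395.
AQI = 121 + 59/8.987·7.395 ≈ 169.55 ⇒ 170.
AQIs: Tehran=46, Fresno=53, Dhaka=133, Seoul=179, Delhi=170. Sum = 46 + 53 + 133 + 179 + 170 = 581.

581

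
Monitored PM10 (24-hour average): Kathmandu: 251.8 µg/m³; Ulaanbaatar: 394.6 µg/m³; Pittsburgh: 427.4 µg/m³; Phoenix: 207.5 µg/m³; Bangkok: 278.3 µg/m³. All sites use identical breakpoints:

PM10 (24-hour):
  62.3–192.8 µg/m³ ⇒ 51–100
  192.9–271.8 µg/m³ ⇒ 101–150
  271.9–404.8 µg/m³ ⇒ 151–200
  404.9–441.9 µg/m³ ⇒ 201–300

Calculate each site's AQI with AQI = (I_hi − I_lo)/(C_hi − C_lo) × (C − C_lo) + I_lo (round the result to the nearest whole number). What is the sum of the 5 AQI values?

858

Kathmandu: 251.8 lies in 192.9–271.8, so I_lo=101, I_hi=150, C_lo=192.9, C_hi=271.8.
(150−101)/(271.8−192.9) × (251.8−192.9) + 101 = 49/78.9 × 58.9 + 101 ≈ 137.58 → 138.
Ulaanbaatar: 394.6 lies in 271.9–404.8, so I_lo=151, I_hi=200, C_lo=271.9, C_hi=404.8.
(200−151)/(404.8−271.9) × (394.6−271.9) + 151 = 49/132.9 × 122.7 + 151 ≈ 196.24 → 196.
Pittsburgh 427.4: bracket 404.9–441.9 → index 201–300; slope 99/37.0, offset 22.5.
AQI = 201 + 99/37.0·22.5 ≈ 261.20 ⇒ 261.
Phoenix: 207.5 lies in 192.9–271.8, so I_lo=101, I_hi=150, C_lo=192.9, C_hi=271.8.
(150−101)/(271.8−192.9) × (207.5−192.9) + 101 = 49/78.9 × 14.6 + 101 ≈ 110.07 → 110.
Bangkok: 278.3 lies in 271.9–404.8, so I_lo=151, I_hi=200, C_lo=271.9, C_hi=404.8.
(200−151)/(404.8−271.9) × (278.3−271.9) + 151 = 49/132.9 × 6.4 + 151 ≈ 153.36 → 153.
AQIs: Kathmandu=138, Ulaanbaatar=196, Pittsburgh=261, Phoenix=110, Bangkok=153. Sum = 138 + 196 + 261 + 110 + 153 = 858.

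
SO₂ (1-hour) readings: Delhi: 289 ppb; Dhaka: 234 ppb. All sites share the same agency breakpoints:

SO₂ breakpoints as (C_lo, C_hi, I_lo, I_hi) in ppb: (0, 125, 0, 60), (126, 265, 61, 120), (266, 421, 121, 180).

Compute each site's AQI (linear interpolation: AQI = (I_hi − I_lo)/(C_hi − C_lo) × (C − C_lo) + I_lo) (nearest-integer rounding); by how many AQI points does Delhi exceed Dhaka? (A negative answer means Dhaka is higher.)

23

Delhi: 289 lies in 266–421, so I_lo=121, I_hi=180, C_lo=266, C_hi=421.
(180−121)/(421−266) × (289−266) + 121 = 59/155 × 23 + 121 ≈ 129.75 → 130.
Dhaka: 234 ∈ [126, 265] ↔ index [61, 120].
61 + (234−126)·(120−61)/(265−126) = 61 + 108·59/139 ≈ 106.84, so AQI = 107.
AQIs: Delhi=130, Dhaka=107. Delhi (130) − Dhaka (107) = 23.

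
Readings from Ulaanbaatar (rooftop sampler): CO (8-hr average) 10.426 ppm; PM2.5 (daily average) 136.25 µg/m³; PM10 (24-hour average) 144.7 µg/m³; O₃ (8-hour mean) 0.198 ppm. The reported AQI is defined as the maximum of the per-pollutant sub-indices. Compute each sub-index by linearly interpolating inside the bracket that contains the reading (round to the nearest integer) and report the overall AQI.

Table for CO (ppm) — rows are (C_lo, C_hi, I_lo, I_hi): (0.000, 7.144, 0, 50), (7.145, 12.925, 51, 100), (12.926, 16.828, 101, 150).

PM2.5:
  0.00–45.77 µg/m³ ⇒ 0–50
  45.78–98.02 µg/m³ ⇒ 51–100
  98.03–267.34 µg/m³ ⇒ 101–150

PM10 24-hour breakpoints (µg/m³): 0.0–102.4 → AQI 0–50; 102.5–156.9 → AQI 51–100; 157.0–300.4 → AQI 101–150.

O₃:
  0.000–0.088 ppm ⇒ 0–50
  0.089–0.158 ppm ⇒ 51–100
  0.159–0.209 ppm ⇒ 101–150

CO 10.426: bracket 7.145–12.925 → index 51–100; slope 49/5.780, offset 3.281.
AQI = 51 + 49/5.780·3.281 ≈ 78.81 ⇒ 79.
PM2.5: 136.25 ∈ [98.03, 267.34] ↔ index [101, 150].
101 + (136.25−98.03)·(150−101)/(267.34−98.03) = 101 + 38.22·49/169.31 ≈ 112.06, so AQI = 112.
PM10 144.7: bracket 102.5–156.9 → index 51–100; slope 49/54.4, offset 42.2.
AQI = 51 + 49/54.4·42.2 ≈ 89.01 ⇒ 89.
O₃: 0.198 lies in 0.159–0.209, so I_lo=101, I_hi=150, C_lo=0.159, C_hi=0.209.
(150−101)/(0.209−0.159) × (0.198−0.159) + 101 = 49/0.050 × 0.039 + 101 ≈ 139.22 → 139.
Sub-indices: CO→79, PM2.5→112, PM10→89, O₃→139. Overall AQI = max = 139; dominant pollutant is O₃.
AQI 139: Unhealthy for Sensitive Groups.

139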